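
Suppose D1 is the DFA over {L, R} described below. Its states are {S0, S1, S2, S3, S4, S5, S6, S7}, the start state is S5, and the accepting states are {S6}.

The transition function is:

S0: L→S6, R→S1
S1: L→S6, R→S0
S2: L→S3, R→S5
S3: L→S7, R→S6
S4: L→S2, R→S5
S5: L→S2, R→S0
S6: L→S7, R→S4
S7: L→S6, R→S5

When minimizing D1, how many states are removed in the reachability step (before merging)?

0

Exploring from S5, all states are eventually visited, so none are unreachable.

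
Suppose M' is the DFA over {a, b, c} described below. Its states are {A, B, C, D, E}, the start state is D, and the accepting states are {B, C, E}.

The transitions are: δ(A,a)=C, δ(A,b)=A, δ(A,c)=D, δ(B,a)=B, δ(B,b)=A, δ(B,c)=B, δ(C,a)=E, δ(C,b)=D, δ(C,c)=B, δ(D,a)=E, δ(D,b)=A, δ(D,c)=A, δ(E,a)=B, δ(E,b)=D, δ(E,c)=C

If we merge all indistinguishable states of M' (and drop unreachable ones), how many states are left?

2

Initial partition by acceptance: {B,C,E} | {A,D}.
Stable partition: {B,C,E} | {A,D} — 2 equivalence classes.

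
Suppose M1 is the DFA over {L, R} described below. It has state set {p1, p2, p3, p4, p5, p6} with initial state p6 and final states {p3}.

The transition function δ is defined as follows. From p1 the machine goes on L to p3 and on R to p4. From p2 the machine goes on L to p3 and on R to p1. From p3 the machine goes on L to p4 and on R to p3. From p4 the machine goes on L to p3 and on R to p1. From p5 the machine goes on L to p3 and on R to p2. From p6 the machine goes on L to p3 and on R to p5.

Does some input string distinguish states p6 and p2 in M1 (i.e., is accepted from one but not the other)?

All states are reachable from the start state.
Initial partition by acceptance: {p3} | {p1,p2,p4,p5,p6}.
Stable partition: {p3} | {p1,p2,p4,p5,p6} — 2 equivalence classes.
p6 and p2 lie in the same block of the stable partition, so they are equivalent — no string distinguishes them.

No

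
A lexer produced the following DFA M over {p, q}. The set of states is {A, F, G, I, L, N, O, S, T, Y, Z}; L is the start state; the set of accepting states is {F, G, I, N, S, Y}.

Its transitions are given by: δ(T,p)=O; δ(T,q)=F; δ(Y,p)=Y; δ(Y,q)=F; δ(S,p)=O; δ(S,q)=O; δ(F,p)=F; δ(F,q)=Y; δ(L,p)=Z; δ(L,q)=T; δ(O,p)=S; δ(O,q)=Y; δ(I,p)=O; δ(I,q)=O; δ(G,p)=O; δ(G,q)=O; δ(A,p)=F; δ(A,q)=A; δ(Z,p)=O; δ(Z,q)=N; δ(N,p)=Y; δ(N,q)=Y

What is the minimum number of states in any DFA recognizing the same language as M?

5

Reachable states from the start: {F,L,N,O,S,T,Y,Z}. Unreachable: {A,G,I} — drop them.
Initial partition by acceptance: {F,N,S,Y} | {L,O,T,Z}.
On input p, block {F,N,S,Y} splits into {F,N,Y} and {S}.
On input p, block {L,O,T,Z} splits into {L,T,Z} and {O}.
Refine {L,T,Z} on symbol p: members go to different blocks, giving {T,Z} and {L}.
No further refinement is possible. Final partition (5 blocks): {F,N,Y} | {T,Z} | {S} | {O} | {L}.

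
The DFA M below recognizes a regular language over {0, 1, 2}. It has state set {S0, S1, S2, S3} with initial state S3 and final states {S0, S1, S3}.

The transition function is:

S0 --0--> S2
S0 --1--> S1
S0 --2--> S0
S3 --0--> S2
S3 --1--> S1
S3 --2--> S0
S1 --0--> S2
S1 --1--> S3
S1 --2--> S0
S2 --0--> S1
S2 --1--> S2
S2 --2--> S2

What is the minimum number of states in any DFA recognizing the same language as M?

2

P0 = {S0,S1,S3} | {S2}.
Stable partition: {S0,S1,S3} | {S2} — 2 equivalence classes.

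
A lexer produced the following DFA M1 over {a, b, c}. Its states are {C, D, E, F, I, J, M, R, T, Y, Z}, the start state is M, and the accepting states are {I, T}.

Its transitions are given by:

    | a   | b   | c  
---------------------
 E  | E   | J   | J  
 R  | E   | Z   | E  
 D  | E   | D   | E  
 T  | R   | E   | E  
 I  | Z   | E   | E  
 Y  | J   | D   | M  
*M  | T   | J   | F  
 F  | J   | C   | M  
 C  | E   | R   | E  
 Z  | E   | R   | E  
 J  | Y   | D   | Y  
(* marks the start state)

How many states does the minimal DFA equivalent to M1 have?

6

First remove the unreachable states {I}; 10 states remain.
Start with accepting vs non-accepting: {T} | {C,D,E,F,J,M,R,Y,Z}.
Refine {C,D,E,F,J,M,R,Y,Z} on symbol a: members go to different blocks, giving {C,D,E,F,J,R,Y,Z} and {M}.
Split {C,D,E,F,J,R,Y,Z} by δ(·,c) → {C,D,E,J,R,Z} and {F,Y}.
Refine {C,D,E,J,R,Z} on symbol a: members go to different blocks, giving {C,D,E,R,Z} and {J}.
Refine {C,D,E,R,Z} on symbol b: members go to different blocks, giving {C,D,R,Z} and {E}.
No further refinement is possible. Final partition (6 blocks): {T} | {C,D,R,Z} | {M} | {F,Y} | {J} | {E}.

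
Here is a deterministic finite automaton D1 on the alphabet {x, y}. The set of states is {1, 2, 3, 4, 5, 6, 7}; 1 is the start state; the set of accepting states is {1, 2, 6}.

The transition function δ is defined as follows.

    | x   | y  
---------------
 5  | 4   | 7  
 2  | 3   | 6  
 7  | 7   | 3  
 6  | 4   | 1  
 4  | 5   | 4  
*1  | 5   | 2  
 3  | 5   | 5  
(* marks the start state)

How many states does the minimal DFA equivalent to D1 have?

2

All states are reachable from the start state.
P0 = {1,2,6} | {3,4,5,7}.
The partition is now stable with 2 blocks: {1,2,6} | {3,4,5,7}.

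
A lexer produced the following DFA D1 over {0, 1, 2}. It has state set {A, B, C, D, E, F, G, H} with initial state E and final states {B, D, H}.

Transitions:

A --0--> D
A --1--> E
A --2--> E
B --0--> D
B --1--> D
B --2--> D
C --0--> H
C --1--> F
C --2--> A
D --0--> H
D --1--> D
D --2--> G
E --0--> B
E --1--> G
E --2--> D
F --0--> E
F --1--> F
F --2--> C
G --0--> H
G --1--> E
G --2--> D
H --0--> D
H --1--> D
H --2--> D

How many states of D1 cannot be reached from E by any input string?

3

BFS from E reaches {B, D, E, G, H}; the 3 state(s) A, C, F are never visited.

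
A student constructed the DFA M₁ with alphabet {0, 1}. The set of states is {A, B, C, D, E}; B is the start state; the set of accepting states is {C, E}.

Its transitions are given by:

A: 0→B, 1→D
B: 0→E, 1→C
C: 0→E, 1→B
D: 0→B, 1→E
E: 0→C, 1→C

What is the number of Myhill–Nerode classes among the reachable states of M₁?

Reachable states from the start: {B,C,E}. Unreachable: {A,D} — drop them.
Initial partition by acceptance: {C,E} | {B}.
Refine {C,E} on symbol 1: members go to different blocks, giving {C} and {E}.
Stable partition: {C} | {B} | {E} — 3 equivalence classes.

3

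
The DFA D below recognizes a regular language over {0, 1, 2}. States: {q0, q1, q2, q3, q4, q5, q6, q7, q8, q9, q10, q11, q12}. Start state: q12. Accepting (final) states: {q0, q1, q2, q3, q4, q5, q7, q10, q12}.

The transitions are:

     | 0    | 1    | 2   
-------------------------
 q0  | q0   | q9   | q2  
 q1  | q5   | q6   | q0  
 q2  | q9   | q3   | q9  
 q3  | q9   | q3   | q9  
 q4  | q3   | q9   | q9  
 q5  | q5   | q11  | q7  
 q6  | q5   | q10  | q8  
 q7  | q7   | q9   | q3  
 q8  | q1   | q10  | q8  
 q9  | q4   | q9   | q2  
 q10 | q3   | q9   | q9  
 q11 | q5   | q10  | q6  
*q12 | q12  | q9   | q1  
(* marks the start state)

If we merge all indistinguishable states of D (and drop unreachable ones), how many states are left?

All states are reachable from the start state.
Initial partition by acceptance: {q0,q1,q2,q3,q4,q5,q7,q10,q12} | {q6,q8,q9,q11}.
On input 0, block {q0,q1,q2,q3,q4,q5,q7,q10,q12} splits into {q0,q1,q4,q5,q7,q10,q12} and {q2,q3}.
Split {q0,q1,q4,q5,q7,q10,q12} by δ(·,0) → {q0,q1,q5,q7,q12} and {q4,q10}.
On input 2, block {q0,q1,q5,q7,q12} splits into {q1,q5,q12} and {q0,q7}.
Split {q1,q5,q12} by δ(·,2) → {q1,q5} and {q12}.
Split {q6,q8,q9,q11} by δ(·,0) → {q6,q8,q11} and {q9}.
The partition is now stable with 7 blocks: {q1,q5} | {q6,q8,q11} | {q2,q3} | {q4,q10} | {q0,q7} | {q12} | {q9}.

7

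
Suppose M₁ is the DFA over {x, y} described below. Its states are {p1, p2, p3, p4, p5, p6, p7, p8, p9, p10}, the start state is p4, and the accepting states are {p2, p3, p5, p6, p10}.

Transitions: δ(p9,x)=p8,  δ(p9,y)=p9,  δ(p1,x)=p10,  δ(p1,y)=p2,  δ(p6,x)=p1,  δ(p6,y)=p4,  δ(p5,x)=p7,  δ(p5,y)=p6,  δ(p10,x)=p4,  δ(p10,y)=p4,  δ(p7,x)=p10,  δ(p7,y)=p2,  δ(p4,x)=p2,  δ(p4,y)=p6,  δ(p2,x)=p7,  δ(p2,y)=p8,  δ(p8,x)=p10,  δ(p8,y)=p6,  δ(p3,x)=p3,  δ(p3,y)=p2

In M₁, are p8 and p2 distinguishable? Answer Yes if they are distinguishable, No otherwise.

Yes

First remove the unreachable states {p3,p5,p9}; 7 states remain.
Start with accepting vs non-accepting: {p2,p6,p10} | {p1,p4,p7,p8}.
Stable partition: {p2,p6,p10} | {p1,p4,p7,p8} — 2 equivalence classes.
p8 and p2 end up in different blocks, so they are distinguishable. For instance, the string 'ε' is accepted from only p2.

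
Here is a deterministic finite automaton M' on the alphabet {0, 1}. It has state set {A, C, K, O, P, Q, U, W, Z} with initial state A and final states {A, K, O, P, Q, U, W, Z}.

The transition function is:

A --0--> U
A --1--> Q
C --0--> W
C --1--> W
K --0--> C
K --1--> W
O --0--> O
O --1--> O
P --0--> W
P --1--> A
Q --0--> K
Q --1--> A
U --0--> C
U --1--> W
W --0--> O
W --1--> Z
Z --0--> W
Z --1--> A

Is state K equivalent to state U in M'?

Yes

First remove the unreachable states {P}; 8 states remain.
P0 = {A,K,O,Q,U,W,Z} | {C}.
On input 0, block {A,K,O,Q,U,W,Z} splits into {A,O,Q,W,Z} and {K,U}.
Split {A,O,Q,W,Z} by δ(·,0) → {O,W,Z} and {A,Q}.
Split {O,W,Z} by δ(·,1) → {O,W} and {Z}.
On input 1, block {O,W} splits into {W} and {O}.
The partition is now stable with 6 blocks: {W} | {C} | {K,U} | {A,Q} | {Z} | {O}.
K and U lie in the same block of the stable partition, so they are equivalent — no string distinguishes them.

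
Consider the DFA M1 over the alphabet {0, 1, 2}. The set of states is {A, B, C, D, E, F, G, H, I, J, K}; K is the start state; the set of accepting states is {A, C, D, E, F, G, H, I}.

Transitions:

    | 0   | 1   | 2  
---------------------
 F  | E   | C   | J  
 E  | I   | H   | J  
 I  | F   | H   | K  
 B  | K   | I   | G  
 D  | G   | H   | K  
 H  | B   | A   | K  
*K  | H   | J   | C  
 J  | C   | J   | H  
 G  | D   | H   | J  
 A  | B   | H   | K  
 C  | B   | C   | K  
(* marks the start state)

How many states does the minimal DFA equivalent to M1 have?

All states are reachable from the start state.
Initial partition by acceptance: {A,C,D,E,F,G,H,I} | {B,J,K}.
Refine {A,C,D,E,F,G,H,I} on symbol 0: members go to different blocks, giving {D,E,F,G,I} and {A,C,H}.
Refine {B,J,K} on symbol 0: members go to different blocks, giving {J,K} and {B}.
No further refinement is possible. Final partition (4 blocks): {D,E,F,G,I} | {J,K} | {A,C,H} | {B}.

4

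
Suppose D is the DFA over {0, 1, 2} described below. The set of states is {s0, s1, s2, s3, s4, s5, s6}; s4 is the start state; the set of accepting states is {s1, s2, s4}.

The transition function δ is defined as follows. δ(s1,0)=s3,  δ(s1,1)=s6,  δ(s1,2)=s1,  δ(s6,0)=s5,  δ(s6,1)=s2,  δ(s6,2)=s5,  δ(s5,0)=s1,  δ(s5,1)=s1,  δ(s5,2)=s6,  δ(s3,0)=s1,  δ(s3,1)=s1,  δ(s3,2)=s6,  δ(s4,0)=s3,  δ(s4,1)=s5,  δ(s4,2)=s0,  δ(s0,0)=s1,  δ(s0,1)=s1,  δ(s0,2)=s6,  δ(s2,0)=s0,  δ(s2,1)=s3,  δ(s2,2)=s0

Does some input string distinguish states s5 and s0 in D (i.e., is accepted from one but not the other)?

No

All states are reachable from the start state.
Start with accepting vs non-accepting: {s1,s2,s4} | {s0,s3,s5,s6}.
Refine {s1,s2,s4} on symbol 2: members go to different blocks, giving {s2,s4} and {s1}.
On input 0, block {s0,s3,s5,s6} splits into {s0,s3,s5} and {s6}.
Stable partition: {s2,s4} | {s0,s3,s5} | {s1} | {s6} — 4 equivalence classes.
s5 and s0 lie in the same block of the stable partition, so they are equivalent — no string distinguishes them.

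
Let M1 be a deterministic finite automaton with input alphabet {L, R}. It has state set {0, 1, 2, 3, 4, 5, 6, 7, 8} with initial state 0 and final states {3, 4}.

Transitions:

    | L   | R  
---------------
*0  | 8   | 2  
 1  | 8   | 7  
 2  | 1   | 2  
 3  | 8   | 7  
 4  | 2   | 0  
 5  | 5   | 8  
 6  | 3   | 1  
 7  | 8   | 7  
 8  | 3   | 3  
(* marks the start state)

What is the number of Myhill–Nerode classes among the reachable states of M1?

First remove the unreachable states {4,5,6}; 6 states remain.
Initial partition by acceptance: {3} | {0,1,2,7,8}.
On input L, block {0,1,2,7,8} splits into {0,1,2,7} and {8}.
Refine {0,1,2,7} on symbol L: members go to different blocks, giving {0,1,7} and {2}.
Split {0,1,7} by δ(·,R) → {1,7} and {0}.
Stable partition: {3} | {1,7} | {8} | {2} | {0} — 5 equivalence classes.

5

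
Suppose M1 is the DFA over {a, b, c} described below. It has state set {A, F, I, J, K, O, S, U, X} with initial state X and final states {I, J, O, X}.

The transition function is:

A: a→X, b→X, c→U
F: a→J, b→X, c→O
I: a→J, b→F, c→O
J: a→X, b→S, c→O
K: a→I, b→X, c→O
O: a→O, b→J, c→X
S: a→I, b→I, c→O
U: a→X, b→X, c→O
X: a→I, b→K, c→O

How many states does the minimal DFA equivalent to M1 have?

3

States {A,U} cannot be reached from the start state, so discard them.
P0 = {I,J,O,X} | {F,K,S}.
Refine {I,J,O,X} on symbol b: members go to different blocks, giving {I,J,X} and {O}.
No further refinement is possible. Final partition (3 blocks): {I,J,X} | {F,K,S} | {O}.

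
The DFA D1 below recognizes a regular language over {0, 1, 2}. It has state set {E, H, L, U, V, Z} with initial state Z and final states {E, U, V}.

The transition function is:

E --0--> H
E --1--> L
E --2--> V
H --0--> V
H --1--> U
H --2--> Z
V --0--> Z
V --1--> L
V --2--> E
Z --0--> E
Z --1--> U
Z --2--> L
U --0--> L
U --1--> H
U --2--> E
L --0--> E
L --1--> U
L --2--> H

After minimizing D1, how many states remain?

2

All states are reachable from the start state.
Start with accepting vs non-accepting: {E,U,V} | {H,L,Z}.
Stable partition: {E,U,V} | {H,L,Z} — 2 equivalence classes.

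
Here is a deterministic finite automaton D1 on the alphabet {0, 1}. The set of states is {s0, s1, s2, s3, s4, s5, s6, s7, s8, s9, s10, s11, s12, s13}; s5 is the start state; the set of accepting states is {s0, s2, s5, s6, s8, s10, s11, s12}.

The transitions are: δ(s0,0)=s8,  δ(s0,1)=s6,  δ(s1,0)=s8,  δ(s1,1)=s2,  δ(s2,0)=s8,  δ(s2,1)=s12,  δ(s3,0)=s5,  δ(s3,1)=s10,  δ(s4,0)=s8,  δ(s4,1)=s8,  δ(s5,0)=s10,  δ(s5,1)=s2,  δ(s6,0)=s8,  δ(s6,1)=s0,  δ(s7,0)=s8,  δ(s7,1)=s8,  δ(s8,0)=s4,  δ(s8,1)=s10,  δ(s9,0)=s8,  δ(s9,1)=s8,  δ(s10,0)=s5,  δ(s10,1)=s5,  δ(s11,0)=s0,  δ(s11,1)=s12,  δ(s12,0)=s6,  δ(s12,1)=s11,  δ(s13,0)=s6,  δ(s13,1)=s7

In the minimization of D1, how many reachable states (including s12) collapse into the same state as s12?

Reachable states from the start: {s0,s2,s4,s5,s6,s8,s10,s11,s12}. Unreachable: {s1,s3,s7,s9,s13} — drop them.
Start with accepting vs non-accepting: {s0,s2,s5,s6,s8,s10,s11,s12} | {s4}.
On input 0, block {s0,s2,s5,s6,s8,s10,s11,s12} splits into {s0,s2,s5,s6,s10,s11,s12} and {s8}.
On input 0, block {s0,s2,s5,s6,s10,s11,s12} splits into {s5,s10,s11,s12} and {s0,s2,s6}.
Refine {s5,s10,s11,s12} on symbol 0: members go to different blocks, giving {s5,s10} and {s11,s12}.
Refine {s5,s10} on symbol 1: members go to different blocks, giving {s5} and {s10}.
Split {s0,s2,s6} by δ(·,1) → {s0,s6} and {s2}.
No further refinement is possible. Final partition (7 blocks): {s5} | {s4} | {s8} | {s0,s6} | {s11,s12} | {s10} | {s2}.
State s12 belongs to the block {s11,s12}, which has 2 states.

2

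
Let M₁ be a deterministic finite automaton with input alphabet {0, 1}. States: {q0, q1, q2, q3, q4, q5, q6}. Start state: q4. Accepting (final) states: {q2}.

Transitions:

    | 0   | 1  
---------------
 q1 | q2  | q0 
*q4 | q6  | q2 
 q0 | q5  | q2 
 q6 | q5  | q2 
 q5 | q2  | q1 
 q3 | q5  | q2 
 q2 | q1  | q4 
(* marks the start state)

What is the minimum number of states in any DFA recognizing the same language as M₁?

Reachable states from the start: {q0,q1,q2,q4,q5,q6}. Unreachable: {q3} — drop them.
P0 = {q2} | {q0,q1,q4,q5,q6}.
Split {q0,q1,q4,q5,q6} by δ(·,0) → {q0,q4,q6} and {q1,q5}.
On input 0, block {q0,q4,q6} splits into {q0,q6} and {q4}.
On input 1, block {q1,q5} splits into {q1} and {q5}.
The partition is now stable with 5 blocks: {q2} | {q0,q6} | {q1} | {q4} | {q5}.

5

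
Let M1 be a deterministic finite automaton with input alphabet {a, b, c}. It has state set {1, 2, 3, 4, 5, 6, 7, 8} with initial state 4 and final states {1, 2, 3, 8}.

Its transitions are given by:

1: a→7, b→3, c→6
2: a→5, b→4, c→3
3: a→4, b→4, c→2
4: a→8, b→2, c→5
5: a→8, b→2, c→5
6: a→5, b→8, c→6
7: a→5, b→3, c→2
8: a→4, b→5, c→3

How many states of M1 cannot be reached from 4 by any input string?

3

BFS from 4 reaches {2, 3, 4, 5, 8}; the 3 state(s) 1, 6, 7 are never visited.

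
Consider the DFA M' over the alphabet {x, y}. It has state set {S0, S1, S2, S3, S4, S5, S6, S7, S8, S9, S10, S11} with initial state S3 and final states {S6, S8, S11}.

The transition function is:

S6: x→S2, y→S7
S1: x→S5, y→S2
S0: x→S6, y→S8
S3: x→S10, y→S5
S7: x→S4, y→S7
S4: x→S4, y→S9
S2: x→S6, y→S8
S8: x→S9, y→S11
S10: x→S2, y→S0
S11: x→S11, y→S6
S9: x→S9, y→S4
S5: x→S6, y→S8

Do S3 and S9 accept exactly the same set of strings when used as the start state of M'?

No

First remove the unreachable states {S1}; 11 states remain.
Start with accepting vs non-accepting: {S6,S8,S11} | {S0,S2,S3,S4,S5,S7,S9,S10}.
Split {S6,S8,S11} by δ(·,x) → {S6,S8} and {S11}.
On input y, block {S6,S8} splits into {S6} and {S8}.
Split {S0,S2,S3,S4,S5,S7,S9,S10} by δ(·,x) → {S3,S4,S7,S9,S10} and {S0,S2,S5}.
On input x, block {S3,S4,S7,S9,S10} splits into {S3,S4,S7,S9} and {S10}.
Split {S3,S4,S7,S9} by δ(·,x) → {S4,S7,S9} and {S3}.
Stable partition: {S6} | {S4,S7,S9} | {S11} | {S8} | {S0,S2,S5} | {S10} | {S3} — 7 equivalence classes.
S3 and S9 end up in different blocks, so they are distinguishable. For instance, the string 'yx' is accepted from only S3.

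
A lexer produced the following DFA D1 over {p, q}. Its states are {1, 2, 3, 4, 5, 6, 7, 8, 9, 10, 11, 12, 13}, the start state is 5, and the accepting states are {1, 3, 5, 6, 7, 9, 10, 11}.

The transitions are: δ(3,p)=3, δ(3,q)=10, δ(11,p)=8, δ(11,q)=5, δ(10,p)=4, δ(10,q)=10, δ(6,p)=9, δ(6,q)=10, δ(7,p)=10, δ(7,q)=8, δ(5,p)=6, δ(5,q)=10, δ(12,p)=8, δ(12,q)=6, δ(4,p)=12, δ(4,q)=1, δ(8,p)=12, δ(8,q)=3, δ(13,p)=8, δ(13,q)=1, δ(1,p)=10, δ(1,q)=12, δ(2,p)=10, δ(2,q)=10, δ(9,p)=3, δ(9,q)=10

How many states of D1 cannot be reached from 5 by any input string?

4

BFS from 5 reaches {1, 3, 4, 5, 6, 8, 9, 10, 12}; the 4 state(s) 2, 7, 11, 13 are never visited.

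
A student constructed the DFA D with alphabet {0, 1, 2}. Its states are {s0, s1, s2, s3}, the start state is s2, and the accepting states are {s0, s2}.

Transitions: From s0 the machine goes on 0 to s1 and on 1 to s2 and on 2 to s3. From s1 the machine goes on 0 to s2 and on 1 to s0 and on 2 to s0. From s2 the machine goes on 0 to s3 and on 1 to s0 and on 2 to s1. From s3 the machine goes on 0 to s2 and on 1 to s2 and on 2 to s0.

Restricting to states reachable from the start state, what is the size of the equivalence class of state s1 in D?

P0 = {s0,s2} | {s1,s3}.
No further refinement is possible. Final partition (2 blocks): {s0,s2} | {s1,s3}.
The equivalence class containing s1 is {s1,s3}, of size 2.

2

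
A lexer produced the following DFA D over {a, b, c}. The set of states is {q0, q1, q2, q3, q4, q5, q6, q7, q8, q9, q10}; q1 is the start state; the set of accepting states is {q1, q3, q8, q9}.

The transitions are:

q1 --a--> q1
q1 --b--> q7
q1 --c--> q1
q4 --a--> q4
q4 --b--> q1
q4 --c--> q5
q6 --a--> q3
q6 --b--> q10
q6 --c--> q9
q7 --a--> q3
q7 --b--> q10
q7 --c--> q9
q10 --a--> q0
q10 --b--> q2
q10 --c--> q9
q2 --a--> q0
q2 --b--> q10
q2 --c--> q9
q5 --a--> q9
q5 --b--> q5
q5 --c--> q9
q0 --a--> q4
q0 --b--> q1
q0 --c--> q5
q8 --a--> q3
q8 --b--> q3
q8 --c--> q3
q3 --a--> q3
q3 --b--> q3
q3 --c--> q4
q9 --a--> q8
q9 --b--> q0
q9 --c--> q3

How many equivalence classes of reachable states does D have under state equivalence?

8

States {q6} cannot be reached from the start state, so discard them.
P0 = {q1,q3,q8,q9} | {q0,q2,q4,q5,q7,q10}.
On input b, block {q1,q3,q8,q9} splits into {q1,q9} and {q3,q8}.
Split {q1,q9} by δ(·,a) → {q1} and {q9}.
On input a, block {q0,q2,q4,q5,q7,q10} splits into {q0,q2,q4,q10} and {q5} and {q7}.
Split {q0,q2,q4,q10} by δ(·,b) → {q0,q4} and {q2,q10}.
Refine {q3,q8} on symbol c: members go to different blocks, giving {q3} and {q8}.
The partition is now stable with 8 blocks: {q1} | {q0,q4} | {q3} | {q9} | {q5} | {q7} | {q2,q10} | {q8}.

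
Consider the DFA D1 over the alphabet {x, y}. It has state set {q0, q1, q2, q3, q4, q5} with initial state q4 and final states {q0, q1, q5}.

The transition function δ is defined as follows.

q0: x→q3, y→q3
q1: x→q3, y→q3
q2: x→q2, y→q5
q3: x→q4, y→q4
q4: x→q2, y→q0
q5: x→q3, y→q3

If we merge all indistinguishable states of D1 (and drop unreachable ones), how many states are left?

First remove the unreachable states {q1}; 5 states remain.
Initial partition by acceptance: {q0,q5} | {q2,q3,q4}.
Refine {q2,q3,q4} on symbol y: members go to different blocks, giving {q2,q4} and {q3}.
The partition is now stable with 3 blocks: {q0,q5} | {q2,q4} | {q3}.

3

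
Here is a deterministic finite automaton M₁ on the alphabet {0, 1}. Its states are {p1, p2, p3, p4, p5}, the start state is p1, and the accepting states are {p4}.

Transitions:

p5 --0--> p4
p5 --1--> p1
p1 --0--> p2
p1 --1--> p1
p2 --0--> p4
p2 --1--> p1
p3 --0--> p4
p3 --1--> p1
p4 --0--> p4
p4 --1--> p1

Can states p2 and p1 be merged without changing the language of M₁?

States {p3,p5} cannot be reached from the start state, so discard them.
Start with accepting vs non-accepting: {p4} | {p1,p2}.
On input 0, block {p1,p2} splits into {p1} and {p2}.
The partition is now stable with 3 blocks: {p4} | {p1} | {p2}.
p2 and p1 end up in different blocks, so they are distinguishable. For instance, the string '0' is accepted from only p2.

No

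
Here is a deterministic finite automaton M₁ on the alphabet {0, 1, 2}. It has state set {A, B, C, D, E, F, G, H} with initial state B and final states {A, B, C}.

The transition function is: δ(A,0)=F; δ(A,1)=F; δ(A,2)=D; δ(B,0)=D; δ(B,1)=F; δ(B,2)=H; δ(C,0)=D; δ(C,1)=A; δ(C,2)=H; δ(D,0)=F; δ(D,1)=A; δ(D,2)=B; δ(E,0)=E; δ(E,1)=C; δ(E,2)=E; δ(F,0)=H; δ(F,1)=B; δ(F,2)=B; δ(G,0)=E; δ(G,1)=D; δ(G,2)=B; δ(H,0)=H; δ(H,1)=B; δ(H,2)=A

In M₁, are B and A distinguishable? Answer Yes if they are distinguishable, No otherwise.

States {C,E,G} cannot be reached from the start state, so discard them.
Initial partition by acceptance: {A,B} | {D,F,H}.
The partition is now stable with 2 blocks: {A,B} | {D,F,H}.
B and A lie in the same block of the stable partition, so they are equivalent — no string distinguishes them.

No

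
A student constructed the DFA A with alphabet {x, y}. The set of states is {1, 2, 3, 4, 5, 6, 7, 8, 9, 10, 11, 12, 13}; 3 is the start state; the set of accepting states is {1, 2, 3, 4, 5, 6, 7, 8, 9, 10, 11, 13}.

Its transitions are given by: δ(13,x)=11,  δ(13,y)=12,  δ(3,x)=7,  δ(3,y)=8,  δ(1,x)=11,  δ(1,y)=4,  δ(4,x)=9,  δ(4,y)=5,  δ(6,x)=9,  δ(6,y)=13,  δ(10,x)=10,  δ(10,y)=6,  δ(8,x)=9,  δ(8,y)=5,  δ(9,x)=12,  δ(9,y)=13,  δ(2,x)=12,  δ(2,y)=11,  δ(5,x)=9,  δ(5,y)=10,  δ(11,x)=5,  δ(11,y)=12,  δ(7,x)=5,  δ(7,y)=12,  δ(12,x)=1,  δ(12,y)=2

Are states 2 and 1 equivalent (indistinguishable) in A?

Start with accepting vs non-accepting: {1,2,3,4,5,6,7,8,9,10,11,13} | {12}.
Refine {1,2,3,4,5,6,7,8,9,10,11,13} on symbol x: members go to different blocks, giving {1,3,4,5,6,7,8,10,11,13} and {2,9}.
Split {1,3,4,5,6,7,8,10,11,13} by δ(·,x) → {1,3,7,10,11,13} and {4,5,6,8}.
Refine {1,3,7,10,11,13} on symbol x: members go to different blocks, giving {1,3,10,13} and {7,11}.
Split {1,3,10,13} by δ(·,x) → {1,3,13} and {10}.
On input y, block {1,3,13} splits into {1,3} and {13}.
Split {2,9} by δ(·,y) → {2} and {9}.
Refine {4,5,6,8} on symbol y: members go to different blocks, giving {4,8} and {5} and {6}.
The partition is now stable with 10 blocks: {1,3} | {12} | {2} | {4,8} | {7,11} | {10} | {13} | {9} | {5} | {6}.
2 and 1 end up in different blocks, so they are distinguishable. For instance, the string 'x' is accepted from only 1.

No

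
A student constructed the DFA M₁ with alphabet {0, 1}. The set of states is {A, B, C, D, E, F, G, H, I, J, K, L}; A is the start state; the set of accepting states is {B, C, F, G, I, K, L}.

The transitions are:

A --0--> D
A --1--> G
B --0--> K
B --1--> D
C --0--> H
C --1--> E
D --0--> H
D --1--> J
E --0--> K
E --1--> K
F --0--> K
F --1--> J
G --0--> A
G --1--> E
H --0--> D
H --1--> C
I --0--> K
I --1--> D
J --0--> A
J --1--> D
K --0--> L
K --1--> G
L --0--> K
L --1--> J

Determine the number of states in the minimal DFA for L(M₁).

States {B,F,I} cannot be reached from the start state, so discard them.
Start with accepting vs non-accepting: {C,G,K,L} | {A,D,E,H,J}.
On input 0, block {C,G,K,L} splits into {C,G} and {K,L}.
On input 0, block {A,D,E,H,J} splits into {A,D,H,J} and {E}.
Split {A,D,H,J} by δ(·,1) → {A,H} and {D,J}.
Split {K,L} by δ(·,1) → {K} and {L}.
Stable partition: {C,G} | {A,H} | {K} | {E} | {D,J} | {L} — 6 equivalence classes.

6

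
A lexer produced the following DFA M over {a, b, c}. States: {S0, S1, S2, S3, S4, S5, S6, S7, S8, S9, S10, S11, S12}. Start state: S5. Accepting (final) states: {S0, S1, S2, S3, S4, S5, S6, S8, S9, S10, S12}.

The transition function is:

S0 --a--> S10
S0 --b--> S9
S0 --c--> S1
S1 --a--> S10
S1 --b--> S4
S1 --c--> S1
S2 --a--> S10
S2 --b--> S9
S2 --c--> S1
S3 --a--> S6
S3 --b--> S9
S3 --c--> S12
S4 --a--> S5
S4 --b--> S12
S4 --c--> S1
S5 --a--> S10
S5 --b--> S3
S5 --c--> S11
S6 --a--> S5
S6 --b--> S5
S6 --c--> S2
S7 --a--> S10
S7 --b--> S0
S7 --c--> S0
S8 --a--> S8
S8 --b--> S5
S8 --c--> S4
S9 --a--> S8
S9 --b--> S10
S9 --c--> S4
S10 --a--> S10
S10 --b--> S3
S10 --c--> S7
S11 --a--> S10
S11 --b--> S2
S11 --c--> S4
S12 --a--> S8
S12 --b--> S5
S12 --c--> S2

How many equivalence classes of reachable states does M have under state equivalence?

All states are reachable from the start state.
P0 = {S0,S1,S2,S3,S4,S5,S6,S8,S9,S10,S12} | {S7,S11}.
On input c, block {S0,S1,S2,S3,S4,S5,S6,S8,S9,S10,S12} splits into {S0,S1,S2,S3,S4,S6,S8,S9,S12} and {S5,S10}.
On input a, block {S0,S1,S2,S3,S4,S6,S8,S9,S12} splits into {S0,S1,S2,S4,S6} and {S3,S8,S9,S12}.
Split {S0,S1,S2,S4,S6} by δ(·,b) → {S0,S2,S4} and {S1} and {S6}.
Refine {S3,S8,S9,S12} on symbol a: members go to different blocks, giving {S8,S9,S12} and {S3}.
No further refinement is possible. Final partition (7 blocks): {S0,S2,S4} | {S7,S11} | {S5,S10} | {S8,S9,S12} | {S1} | {S6} | {S3}.

7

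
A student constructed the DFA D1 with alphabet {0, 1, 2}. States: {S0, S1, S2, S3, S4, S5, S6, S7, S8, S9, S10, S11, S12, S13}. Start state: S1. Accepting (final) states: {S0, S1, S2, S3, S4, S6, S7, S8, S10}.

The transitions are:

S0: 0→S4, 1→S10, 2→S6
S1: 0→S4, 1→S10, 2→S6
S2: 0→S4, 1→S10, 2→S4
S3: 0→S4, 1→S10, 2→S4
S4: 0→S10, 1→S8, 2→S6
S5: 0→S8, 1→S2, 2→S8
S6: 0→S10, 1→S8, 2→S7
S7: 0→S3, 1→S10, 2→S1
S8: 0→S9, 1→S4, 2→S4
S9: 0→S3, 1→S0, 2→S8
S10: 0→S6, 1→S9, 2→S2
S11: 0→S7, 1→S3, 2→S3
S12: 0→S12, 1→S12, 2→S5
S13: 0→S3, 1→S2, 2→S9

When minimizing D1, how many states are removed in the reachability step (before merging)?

4

Starting at S1 and following transitions, the reachable set is {S0, S1, S2, S3, S4, S6, S7, S8, S9, S10}. That leaves S5, S11, S12, S13 unreachable — 4 in total.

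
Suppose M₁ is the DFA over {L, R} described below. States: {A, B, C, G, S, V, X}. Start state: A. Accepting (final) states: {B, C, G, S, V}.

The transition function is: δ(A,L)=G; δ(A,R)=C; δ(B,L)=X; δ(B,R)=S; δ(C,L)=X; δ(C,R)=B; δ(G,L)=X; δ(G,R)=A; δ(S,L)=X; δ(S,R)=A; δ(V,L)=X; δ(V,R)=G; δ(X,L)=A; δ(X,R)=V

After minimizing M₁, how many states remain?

Initial partition by acceptance: {B,C,G,S,V} | {A,X}.
On input R, block {B,C,G,S,V} splits into {B,C,V} and {G,S}.
Split {B,C,V} by δ(·,R) → {B,V} and {C}.
On input L, block {A,X} splits into {A} and {X}.
No further refinement is possible. Final partition (5 blocks): {B,V} | {A} | {G,S} | {C} | {X}.

5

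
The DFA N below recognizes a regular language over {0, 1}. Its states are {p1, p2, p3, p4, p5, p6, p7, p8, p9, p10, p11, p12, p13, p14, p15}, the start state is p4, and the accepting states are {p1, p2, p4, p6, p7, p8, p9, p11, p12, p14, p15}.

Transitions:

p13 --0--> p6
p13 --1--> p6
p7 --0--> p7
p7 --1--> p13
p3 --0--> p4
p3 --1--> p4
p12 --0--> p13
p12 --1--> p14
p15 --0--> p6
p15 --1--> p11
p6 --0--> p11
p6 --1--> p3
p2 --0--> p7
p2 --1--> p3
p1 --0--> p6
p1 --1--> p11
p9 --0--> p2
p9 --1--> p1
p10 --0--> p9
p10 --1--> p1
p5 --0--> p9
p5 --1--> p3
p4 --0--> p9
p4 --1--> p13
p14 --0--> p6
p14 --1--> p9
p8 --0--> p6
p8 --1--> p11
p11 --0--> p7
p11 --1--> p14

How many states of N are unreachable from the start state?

Starting at p4 and following transitions, the reachable set is {p1, p2, p3, p4, p6, p7, p9, p11, p13, p14}. That leaves p5, p8, p10, p12, p15 unreachable — 5 in total.

5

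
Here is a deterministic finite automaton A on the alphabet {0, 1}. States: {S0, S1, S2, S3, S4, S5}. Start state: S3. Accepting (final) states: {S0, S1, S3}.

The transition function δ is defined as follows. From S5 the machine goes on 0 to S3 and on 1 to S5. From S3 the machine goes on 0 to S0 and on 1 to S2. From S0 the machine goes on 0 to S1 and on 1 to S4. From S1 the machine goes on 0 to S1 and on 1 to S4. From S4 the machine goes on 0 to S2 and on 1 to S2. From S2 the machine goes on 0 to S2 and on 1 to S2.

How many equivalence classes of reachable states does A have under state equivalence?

First remove the unreachable states {S5}; 5 states remain.
Start with accepting vs non-accepting: {S0,S1,S3} | {S2,S4}.
Stable partition: {S0,S1,S3} | {S2,S4} — 2 equivalence classes.

2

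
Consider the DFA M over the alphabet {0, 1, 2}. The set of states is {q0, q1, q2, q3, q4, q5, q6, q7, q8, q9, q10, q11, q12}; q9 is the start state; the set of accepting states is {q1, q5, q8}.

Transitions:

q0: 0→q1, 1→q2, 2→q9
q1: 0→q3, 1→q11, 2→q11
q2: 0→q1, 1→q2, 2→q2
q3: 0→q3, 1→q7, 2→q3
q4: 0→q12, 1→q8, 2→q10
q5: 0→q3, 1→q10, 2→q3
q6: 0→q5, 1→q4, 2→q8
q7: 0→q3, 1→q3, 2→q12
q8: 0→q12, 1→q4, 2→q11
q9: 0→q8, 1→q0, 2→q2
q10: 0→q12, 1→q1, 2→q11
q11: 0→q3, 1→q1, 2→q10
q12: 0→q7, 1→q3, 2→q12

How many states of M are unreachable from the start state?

2

BFS from q9 reaches {q0, q1, q2, q3, q4, q7, q8, q9, q10, q11, q12}; the 2 state(s) q5, q6 are never visited.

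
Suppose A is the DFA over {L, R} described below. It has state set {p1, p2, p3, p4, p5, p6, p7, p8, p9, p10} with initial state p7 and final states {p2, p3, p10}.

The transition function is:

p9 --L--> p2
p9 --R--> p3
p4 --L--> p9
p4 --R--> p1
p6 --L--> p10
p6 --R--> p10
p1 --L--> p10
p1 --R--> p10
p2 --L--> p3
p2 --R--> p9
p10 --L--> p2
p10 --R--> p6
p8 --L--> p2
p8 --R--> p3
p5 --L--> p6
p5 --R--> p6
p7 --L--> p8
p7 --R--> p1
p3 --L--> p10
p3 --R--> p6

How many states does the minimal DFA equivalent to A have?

3

First remove the unreachable states {p4,p5}; 8 states remain.
Initial partition by acceptance: {p2,p3,p10} | {p1,p6,p7,p8,p9}.
On input L, block {p1,p6,p7,p8,p9} splits into {p1,p6,p8,p9} and {p7}.
The partition is now stable with 3 blocks: {p2,p3,p10} | {p1,p6,p8,p9} | {p7}.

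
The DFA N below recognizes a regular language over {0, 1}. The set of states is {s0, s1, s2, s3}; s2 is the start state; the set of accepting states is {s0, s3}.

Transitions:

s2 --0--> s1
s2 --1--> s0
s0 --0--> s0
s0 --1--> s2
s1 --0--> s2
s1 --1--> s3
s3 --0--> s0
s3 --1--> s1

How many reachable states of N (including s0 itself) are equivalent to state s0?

2

Initial partition by acceptance: {s0,s3} | {s1,s2}.
The partition is now stable with 2 blocks: {s0,s3} | {s1,s2}.
The equivalence class containing s0 is {s0,s3}, of size 2.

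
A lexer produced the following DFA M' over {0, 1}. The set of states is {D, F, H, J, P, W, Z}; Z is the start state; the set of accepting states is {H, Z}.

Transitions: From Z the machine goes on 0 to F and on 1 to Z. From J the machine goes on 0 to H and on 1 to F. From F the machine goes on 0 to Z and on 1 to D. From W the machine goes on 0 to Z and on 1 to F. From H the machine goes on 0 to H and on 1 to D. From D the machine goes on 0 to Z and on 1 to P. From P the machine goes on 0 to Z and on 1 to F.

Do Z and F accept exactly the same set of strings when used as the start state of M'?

No

First remove the unreachable states {H,J,W}; 4 states remain.
P0 = {Z} | {D,F,P}.
No further refinement is possible. Final partition (2 blocks): {Z} | {D,F,P}.
Z and F end up in different blocks, so they are distinguishable. For instance, the string 'ε' is accepted from only Z.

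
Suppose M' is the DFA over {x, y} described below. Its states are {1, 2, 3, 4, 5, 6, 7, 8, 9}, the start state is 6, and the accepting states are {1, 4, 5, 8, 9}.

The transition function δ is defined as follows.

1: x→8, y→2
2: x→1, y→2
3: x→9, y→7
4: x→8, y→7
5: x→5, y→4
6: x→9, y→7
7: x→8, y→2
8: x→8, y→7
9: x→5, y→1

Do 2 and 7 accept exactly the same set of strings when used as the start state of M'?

Reachable states from the start: {1,2,4,5,6,7,8,9}. Unreachable: {3} — drop them.
P0 = {1,4,5,8,9} | {2,6,7}.
Split {1,4,5,8,9} by δ(·,y) → {1,4,8} and {5,9}.
Refine {2,6,7} on symbol x: members go to different blocks, giving {2,7} and {6}.
No further refinement is possible. Final partition (4 blocks): {1,4,8} | {2,7} | {5,9} | {6}.
2 and 7 lie in the same block of the stable partition, so they are equivalent — no string distinguishes them.

Yes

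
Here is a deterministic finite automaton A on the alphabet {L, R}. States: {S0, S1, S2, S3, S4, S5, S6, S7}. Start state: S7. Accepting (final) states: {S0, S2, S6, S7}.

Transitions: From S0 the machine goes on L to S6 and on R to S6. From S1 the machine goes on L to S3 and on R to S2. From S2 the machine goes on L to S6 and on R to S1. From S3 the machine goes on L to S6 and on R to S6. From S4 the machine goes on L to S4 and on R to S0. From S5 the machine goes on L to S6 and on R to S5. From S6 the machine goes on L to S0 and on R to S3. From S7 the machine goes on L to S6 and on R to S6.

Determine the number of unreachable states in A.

BFS from S7 reaches {S0, S3, S6, S7}; the 4 state(s) S1, S2, S4, S5 are never visited.

4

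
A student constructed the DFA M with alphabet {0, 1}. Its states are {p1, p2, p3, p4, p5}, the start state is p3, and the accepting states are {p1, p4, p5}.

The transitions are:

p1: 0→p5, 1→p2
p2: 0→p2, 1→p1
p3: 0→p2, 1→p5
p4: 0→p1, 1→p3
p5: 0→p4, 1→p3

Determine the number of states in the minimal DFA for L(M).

2

Start with accepting vs non-accepting: {p1,p4,p5} | {p2,p3}.
The partition is now stable with 2 blocks: {p1,p4,p5} | {p2,p3}.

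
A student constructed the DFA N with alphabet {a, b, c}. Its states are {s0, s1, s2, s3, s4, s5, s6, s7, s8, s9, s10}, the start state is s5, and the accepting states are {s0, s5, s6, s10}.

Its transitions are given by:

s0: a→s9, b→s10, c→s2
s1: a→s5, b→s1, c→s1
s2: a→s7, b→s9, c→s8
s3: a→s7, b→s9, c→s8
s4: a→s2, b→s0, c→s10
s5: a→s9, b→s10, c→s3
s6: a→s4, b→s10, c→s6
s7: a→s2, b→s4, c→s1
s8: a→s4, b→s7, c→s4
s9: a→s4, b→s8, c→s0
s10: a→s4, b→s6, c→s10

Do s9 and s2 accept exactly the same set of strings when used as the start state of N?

All states are reachable from the start state.
Start with accepting vs non-accepting: {s0,s5,s6,s10} | {s1,s2,s3,s4,s7,s8,s9}.
Refine {s0,s5,s6,s10} on symbol c: members go to different blocks, giving {s0,s5} and {s6,s10}.
On input a, block {s1,s2,s3,s4,s7,s8,s9} splits into {s2,s3,s4,s7,s8,s9} and {s1}.
Refine {s2,s3,s4,s7,s8,s9} on symbol b: members go to different blocks, giving {s2,s3,s7,s8,s9} and {s4}.
Split {s2,s3,s7,s8,s9} by δ(·,a) → {s2,s3,s7} and {s8,s9}.
Refine {s2,s3,s7} on symbol b: members go to different blocks, giving {s2,s3} and {s7}.
Split {s8,s9} by δ(·,b) → {s8} and {s9}.
No further refinement is possible. Final partition (8 blocks): {s0,s5} | {s2,s3} | {s6,s10} | {s1} | {s4} | {s8} | {s7} | {s9}.
s9 and s2 end up in different blocks, so they are distinguishable. For instance, the string 'c' is accepted from only s9.

No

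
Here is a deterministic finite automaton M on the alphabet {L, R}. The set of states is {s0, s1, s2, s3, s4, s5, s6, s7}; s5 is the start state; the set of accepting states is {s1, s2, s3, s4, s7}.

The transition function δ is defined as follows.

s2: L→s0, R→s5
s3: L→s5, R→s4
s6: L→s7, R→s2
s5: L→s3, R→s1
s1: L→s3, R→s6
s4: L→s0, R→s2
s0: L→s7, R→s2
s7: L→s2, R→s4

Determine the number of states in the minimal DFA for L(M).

7

All states are reachable from the start state.
Initial partition by acceptance: {s1,s2,s3,s4,s7} | {s0,s5,s6}.
On input L, block {s1,s2,s3,s4,s7} splits into {s2,s3,s4} and {s1,s7}.
Split {s2,s3,s4} by δ(·,R) → {s3,s4} and {s2}.
Split {s3,s4} by δ(·,R) → {s3} and {s4}.
Refine {s0,s5,s6} on symbol L: members go to different blocks, giving {s0,s6} and {s5}.
Split {s1,s7} by δ(·,L) → {s1} and {s7}.
Stable partition: {s3} | {s0,s6} | {s1} | {s2} | {s4} | {s5} | {s7} — 7 equivalence classes.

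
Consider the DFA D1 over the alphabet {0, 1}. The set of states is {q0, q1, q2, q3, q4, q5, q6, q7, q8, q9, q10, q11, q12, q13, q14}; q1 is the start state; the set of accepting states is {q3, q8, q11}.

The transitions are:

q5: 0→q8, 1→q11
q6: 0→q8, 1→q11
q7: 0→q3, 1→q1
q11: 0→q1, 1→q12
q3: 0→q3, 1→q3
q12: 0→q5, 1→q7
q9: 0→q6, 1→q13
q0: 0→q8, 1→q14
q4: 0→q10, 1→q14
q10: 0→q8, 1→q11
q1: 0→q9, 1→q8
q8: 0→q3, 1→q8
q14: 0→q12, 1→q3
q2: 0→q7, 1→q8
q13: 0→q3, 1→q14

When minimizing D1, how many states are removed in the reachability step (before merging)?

No path from q1 leads to q0, q2, q4, q10; the other 11 states are all reachable.

4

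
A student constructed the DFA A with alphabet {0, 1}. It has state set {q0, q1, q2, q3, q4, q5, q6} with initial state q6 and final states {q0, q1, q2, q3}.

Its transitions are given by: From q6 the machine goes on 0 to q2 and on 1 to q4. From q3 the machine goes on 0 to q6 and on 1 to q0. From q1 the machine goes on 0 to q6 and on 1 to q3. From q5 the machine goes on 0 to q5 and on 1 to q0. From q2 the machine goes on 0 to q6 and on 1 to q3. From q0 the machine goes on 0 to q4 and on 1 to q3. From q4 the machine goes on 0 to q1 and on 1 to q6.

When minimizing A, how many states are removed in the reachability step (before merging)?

1

No path from q6 leads to q5; the other 6 states are all reachable.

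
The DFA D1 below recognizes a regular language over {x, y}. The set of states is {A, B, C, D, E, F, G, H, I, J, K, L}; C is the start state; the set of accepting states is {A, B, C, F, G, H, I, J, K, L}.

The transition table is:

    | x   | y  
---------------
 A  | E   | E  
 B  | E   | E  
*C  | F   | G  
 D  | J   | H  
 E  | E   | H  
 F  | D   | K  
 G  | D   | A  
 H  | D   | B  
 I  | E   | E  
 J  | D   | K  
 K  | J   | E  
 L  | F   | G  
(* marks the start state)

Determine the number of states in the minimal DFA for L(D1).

States {I,L} cannot be reached from the start state, so discard them.
Start with accepting vs non-accepting: {A,B,C,F,G,H,J,K} | {D,E}.
Refine {A,B,C,F,G,H,J,K} on symbol x: members go to different blocks, giving {A,B,F,G,H,J} and {C,K}.
Refine {A,B,F,G,H,J} on symbol y: members go to different blocks, giving {A,B} and {F,J} and {G,H}.
Split {D,E} by δ(·,x) → {D} and {E}.
On input y, block {C,K} splits into {C} and {K}.
The partition is now stable with 7 blocks: {A,B} | {D} | {C} | {F,J} | {G,H} | {E} | {K}.

7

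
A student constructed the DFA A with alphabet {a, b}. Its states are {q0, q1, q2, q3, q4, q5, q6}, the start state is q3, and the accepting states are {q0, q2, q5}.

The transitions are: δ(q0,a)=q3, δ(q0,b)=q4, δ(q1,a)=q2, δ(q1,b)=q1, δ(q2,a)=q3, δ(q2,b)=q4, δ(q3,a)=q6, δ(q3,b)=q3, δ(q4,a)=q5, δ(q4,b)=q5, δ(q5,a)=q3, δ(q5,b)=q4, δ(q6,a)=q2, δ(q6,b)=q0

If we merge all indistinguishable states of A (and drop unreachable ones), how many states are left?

States {q1} cannot be reached from the start state, so discard them.
Initial partition by acceptance: {q0,q2,q5} | {q3,q4,q6}.
Split {q3,q4,q6} by δ(·,a) → {q4,q6} and {q3}.
The partition is now stable with 3 blocks: {q0,q2,q5} | {q4,q6} | {q3}.

3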